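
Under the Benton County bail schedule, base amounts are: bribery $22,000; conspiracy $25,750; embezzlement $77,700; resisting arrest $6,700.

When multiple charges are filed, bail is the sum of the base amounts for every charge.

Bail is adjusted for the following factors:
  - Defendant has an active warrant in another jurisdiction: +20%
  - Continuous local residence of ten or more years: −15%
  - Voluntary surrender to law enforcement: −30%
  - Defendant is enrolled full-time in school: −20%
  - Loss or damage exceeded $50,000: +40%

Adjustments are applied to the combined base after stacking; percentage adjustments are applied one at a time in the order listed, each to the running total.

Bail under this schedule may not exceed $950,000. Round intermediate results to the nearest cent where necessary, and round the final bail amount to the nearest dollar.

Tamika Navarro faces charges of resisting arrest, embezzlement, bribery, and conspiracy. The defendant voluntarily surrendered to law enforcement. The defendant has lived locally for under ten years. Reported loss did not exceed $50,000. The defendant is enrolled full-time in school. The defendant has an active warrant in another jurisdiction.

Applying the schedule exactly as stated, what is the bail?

$88,805

Base amounts from the schedule: resisting arrest $6,700; embezzlement $77,700; bribery $22,000; conspiracy $25,750.
Stacking rule: sum of all bases. $6,700 + $77,700 + $22,000 + $25,750 = $132,150.
Defendant has an active warrant in another jurisdiction (+20%): $132,150 × 1.2 = $158,580.
Voluntary surrender to law enforcement (−30%): $158,580 × 0.7 = $111,006.
Defendant is enrolled full-time in school (−20%): $111,006 × 0.8 = $88,804.80.
$88,804.80 is within the $950,000 maximum.
Rounded to the nearest dollar: $88,805.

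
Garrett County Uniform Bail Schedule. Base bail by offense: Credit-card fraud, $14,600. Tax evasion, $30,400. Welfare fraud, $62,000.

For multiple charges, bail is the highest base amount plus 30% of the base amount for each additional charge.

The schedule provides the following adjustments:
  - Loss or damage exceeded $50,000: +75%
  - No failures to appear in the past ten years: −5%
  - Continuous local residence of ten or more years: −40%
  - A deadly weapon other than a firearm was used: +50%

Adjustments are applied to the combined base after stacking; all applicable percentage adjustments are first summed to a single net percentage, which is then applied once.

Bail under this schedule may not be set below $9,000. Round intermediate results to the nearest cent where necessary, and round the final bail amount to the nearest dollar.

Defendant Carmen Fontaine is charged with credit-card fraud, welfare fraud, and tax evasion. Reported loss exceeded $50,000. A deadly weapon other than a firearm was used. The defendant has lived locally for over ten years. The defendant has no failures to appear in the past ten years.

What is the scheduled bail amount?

Base amounts from the schedule: credit-card fraud $14,600; welfare fraud $62,000; tax evasion $30,400.
Stacking rule: highest base plus 30% of each additional charge. Highest is welfare fraud at $62,000. Additional: $14,600 × 30% = $4,380; $30,400 × 30% = $9,120. Combined base = $62,000 + $13,500 = $75,500.
Net percentage adjustment: +75% −5% −40% +50% = +80%. $75,500 × 1.8 = $135,900.
$135,900 is at or above the $9,000 minimum.

$135,900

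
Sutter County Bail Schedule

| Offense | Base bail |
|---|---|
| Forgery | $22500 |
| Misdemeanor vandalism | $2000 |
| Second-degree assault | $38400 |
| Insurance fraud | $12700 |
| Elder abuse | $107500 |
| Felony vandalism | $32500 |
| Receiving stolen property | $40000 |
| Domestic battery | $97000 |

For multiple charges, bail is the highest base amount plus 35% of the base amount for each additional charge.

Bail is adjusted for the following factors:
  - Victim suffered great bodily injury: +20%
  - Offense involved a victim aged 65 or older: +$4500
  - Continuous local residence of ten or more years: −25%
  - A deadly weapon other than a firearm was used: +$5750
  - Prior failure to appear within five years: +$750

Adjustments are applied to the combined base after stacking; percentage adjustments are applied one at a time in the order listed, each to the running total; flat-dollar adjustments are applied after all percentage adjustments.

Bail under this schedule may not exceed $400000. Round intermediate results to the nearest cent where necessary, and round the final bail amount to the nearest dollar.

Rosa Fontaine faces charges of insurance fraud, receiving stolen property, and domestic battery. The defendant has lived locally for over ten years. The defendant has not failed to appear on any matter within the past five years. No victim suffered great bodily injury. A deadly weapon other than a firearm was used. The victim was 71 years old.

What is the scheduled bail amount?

Base amounts from the schedule: insurance fraud $12700; receiving stolen property $40000; domestic battery $97000.
Stacking rule: highest base plus 35% of each additional charge. Highest is domestic battery at $97000. Additional: $12700 × 35% = $4445; $40000 × 35% = $14000. Combined base = $97000 + $18445 = $115445.
Continuous local residence of ten or more years (−25%): $115445 × 0.75 = $86583.75.
Offense involved a victim aged 65 or older (+$4500 flat): $86583.75 + $4500 = $91083.75.
A deadly weapon other than a firearm was used (+$5750 flat): $91083.75 + $5750 = $96833.75.
$96833.75 is within the $400000 maximum.
Rounded to the nearest dollar: $96834.

$96834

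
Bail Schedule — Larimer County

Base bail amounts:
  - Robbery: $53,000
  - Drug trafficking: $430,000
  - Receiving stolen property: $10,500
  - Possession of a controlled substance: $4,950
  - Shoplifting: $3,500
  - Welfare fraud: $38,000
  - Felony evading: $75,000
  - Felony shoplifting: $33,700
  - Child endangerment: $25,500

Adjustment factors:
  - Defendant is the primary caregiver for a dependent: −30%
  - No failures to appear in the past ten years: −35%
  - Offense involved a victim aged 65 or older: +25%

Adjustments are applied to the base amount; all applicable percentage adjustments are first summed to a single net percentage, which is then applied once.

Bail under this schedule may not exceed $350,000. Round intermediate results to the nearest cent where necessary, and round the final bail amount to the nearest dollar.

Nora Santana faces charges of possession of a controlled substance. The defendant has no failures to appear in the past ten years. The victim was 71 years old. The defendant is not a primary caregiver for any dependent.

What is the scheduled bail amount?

$4,455

Base amounts from the schedule: possession of a controlled substance $4,950.
Single charge. Combined base = $4,950.
Net percentage adjustment: −35% +25% = −10%. $4,950 × 0.9 = $4,455.
$4,455 is within the $350,000 maximum.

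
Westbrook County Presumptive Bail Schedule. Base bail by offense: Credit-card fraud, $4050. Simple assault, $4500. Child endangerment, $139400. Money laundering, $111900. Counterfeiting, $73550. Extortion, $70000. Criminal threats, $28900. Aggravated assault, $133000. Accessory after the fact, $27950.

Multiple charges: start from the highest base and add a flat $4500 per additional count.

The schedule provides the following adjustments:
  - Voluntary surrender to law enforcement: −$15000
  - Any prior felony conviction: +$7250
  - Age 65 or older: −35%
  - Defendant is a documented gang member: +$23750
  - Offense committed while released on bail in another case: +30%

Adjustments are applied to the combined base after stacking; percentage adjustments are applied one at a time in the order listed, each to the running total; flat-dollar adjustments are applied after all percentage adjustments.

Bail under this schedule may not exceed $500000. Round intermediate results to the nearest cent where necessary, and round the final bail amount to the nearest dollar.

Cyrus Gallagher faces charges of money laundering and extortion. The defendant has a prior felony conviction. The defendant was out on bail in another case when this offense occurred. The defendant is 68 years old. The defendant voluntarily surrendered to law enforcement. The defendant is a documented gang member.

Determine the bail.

$114358

Base amounts from the schedule: money laundering $111900; extortion $70000.
Stacking rule: highest base plus $4500 per additional charge. Highest is money laundering at $111900; 1 additional charge → +$4500. Combined base = $116400.
Age 65 or older (−35%): $116400 × 0.65 = $75660.
Offense committed while released on bail in another case (+30%): $75660 × 1.3 = $98358.
Voluntary surrender to law enforcement (−$15000 flat): $98358 − $15000 = $83358.
Any prior felony conviction (+$7250 flat): $83358 + $7250 = $90608.
Defendant is a documented gang member (+$23750 flat): $90608 + $23750 = $114358.
$114358 is within the $500000 maximum.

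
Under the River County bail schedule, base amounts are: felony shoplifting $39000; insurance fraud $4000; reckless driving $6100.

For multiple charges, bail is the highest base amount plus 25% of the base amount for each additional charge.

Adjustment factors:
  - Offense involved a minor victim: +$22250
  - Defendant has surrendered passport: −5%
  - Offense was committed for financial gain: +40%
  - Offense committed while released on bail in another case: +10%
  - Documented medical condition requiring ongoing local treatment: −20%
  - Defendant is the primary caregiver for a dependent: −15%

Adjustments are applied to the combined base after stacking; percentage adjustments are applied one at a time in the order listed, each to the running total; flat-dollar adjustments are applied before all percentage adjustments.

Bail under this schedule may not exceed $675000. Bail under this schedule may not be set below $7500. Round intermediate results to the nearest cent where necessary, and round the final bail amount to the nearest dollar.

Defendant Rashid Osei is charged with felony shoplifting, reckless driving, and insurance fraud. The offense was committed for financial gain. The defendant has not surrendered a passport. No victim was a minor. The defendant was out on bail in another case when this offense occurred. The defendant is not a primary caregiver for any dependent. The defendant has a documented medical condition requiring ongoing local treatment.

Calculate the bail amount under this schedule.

Base amounts from the schedule: felony shoplifting $39000; reckless driving $6100; insurance fraud $4000.
Stacking rule: highest base plus 25% of each additional charge. Highest is felony shoplifting at $39000. Additional: $6100 × 25% = $1525; $4000 × 25% = $1000. Combined base = $39000 + $2525 = $41525.
Offense was committed for financial gain (+40%): $41525 × 1.4 = $58135.
Offense committed while released on bail in another case (+10%): $58135 × 1.1 = $63948.50.
Documented medical condition requiring ongoing local treatment (−20%): $63948.50 × 0.8 = $51158.80.
$51158.80 is within the $675000 maximum.
$51158.80 is at or above the $7500 minimum.
Rounded to the nearest dollar: $51159.

$51159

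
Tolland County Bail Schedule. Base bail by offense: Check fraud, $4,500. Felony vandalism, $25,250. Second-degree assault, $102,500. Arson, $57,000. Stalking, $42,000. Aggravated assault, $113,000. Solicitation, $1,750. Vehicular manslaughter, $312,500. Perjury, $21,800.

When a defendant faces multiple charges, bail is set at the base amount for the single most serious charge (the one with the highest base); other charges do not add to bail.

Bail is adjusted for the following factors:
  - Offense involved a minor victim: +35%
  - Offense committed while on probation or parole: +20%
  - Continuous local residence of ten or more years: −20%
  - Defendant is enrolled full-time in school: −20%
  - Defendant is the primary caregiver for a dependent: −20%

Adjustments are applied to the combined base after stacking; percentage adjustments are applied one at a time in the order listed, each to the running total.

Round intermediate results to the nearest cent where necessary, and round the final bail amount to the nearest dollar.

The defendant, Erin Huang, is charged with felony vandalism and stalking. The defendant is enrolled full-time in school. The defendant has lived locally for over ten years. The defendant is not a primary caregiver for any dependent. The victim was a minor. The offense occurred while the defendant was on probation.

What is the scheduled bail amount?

Base amounts from the schedule: felony vandalism $25,250; stalking $42,000.
Stacking rule: use the highest base only. Highest is stalking at $42,000. Combined base = $42,000.
Offense involved a minor victim (+35%): $42,000 × 1.35 = $56,700.
Offense committed while on probation or parole (+20%): $56,700 × 1.2 = $68,040.
Continuous local residence of ten or more years (−20%): $68,040 × 0.8 = $54,432.
Defendant is enrolled full-time in school (−20%): $54,432 × 0.8 = $43,545.60.
Rounded to the nearest dollar: $43,546.

$43,546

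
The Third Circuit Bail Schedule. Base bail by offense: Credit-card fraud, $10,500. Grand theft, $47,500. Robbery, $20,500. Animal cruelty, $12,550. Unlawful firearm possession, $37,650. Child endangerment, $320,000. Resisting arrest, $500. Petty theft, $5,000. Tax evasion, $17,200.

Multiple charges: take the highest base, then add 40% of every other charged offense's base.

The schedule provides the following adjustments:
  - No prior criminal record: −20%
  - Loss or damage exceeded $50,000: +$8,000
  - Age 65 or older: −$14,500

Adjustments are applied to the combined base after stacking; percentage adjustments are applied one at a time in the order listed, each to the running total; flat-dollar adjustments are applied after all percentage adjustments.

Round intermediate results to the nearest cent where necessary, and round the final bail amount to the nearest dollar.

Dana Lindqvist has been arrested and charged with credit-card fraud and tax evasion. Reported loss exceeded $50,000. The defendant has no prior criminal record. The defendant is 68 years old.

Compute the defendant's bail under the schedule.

$10,620

Base amounts from the schedule: credit-card fraud $10,500; tax evasion $17,200.
Stacking rule: highest base plus 40% of each additional charge. Highest is tax evasion at $17,200. Additional: $10,500 × 40% = $4,200. Combined base = $17,200 + $4,200 = $21,400.
No prior criminal record (−20%): $21,400 × 0.8 = $17,120.
Loss or damage exceeded $50,000 (+$8,000 flat): $17,120 + $8,000 = $25,120.
Age 65 or older (−$14,500 flat): $25,120 − $14,500 = $10,620.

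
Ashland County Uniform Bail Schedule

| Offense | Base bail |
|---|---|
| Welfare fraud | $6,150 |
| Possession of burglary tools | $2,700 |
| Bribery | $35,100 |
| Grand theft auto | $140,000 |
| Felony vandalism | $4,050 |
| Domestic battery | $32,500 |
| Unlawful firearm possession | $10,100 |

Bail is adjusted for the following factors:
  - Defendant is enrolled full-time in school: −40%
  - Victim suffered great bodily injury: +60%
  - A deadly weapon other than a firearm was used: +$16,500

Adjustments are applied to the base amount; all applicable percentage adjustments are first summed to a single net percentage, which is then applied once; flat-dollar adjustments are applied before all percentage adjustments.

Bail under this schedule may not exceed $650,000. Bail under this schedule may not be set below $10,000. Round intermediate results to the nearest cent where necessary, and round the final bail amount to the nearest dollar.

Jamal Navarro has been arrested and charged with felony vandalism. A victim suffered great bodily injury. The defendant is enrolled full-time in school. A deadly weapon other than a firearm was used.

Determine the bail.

$24,660

Base amounts from the schedule: felony vandalism $4,050.
Single charge. Combined base = $4,050.
A deadly weapon other than a firearm was used (+$16,500 flat): $4,050 + $16,500 = $20,550.
Net percentage adjustment: −40% +60% = +20%. $20,550 × 1.2 = $24,660.
$24,660 is within the $650,000 maximum.
$24,660 is at or above the $10,000 minimum.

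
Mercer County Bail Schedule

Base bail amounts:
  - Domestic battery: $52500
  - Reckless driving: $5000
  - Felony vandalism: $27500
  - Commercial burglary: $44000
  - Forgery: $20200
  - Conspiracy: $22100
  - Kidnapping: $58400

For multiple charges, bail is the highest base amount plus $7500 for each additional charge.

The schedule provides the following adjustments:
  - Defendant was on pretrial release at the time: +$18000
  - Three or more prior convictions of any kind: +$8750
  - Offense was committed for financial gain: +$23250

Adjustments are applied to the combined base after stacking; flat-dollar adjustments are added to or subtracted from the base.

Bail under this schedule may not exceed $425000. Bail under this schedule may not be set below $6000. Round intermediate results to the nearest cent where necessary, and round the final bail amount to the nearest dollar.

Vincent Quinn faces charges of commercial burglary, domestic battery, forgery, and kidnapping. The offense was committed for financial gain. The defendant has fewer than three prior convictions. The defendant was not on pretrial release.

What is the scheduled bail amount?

$104150

Base amounts from the schedule: commercial burglary $44000; domestic battery $52500; forgery $20200; kidnapping $58400.
Stacking rule: highest base plus $7500 per additional charge. Highest is kidnapping at $58400; 3 additional charges → +$22500. Combined base = $80900.
Offense was committed for financial gain (+$23250 flat): $80900 + $23250 = $104150.
$104150 is within the $425000 maximum.
$104150 is at or above the $6000 minimum.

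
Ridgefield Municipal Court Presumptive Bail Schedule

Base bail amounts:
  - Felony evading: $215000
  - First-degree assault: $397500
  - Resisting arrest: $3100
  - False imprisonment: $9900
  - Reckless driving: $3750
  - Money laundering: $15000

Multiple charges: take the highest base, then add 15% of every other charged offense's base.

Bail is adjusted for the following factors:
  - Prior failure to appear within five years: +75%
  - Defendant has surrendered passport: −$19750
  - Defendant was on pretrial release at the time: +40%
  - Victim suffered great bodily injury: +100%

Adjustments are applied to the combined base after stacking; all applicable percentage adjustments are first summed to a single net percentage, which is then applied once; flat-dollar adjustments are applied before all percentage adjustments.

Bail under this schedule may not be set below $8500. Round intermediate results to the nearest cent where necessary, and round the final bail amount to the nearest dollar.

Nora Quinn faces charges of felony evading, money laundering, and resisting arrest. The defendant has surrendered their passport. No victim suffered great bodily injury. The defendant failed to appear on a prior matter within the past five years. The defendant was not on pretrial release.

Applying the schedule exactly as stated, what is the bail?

$346439

Base amounts from the schedule: felony evading $215000; money laundering $15000; resisting arrest $3100.
Stacking rule: highest base plus 15% of each additional charge. Highest is felony evading at $215000. Additional: $15000 × 15% = $2250; $3100 × 15% = $465. Combined base = $215000 + $2715 = $217715.
Defendant has surrendered passport (−$19750 flat): $217715 − $19750 = $197965.
Prior failure to appear within five years (+75%): $197965 × 1.75 = $346438.75.
$346438.75 is at or above the $8500 minimum.
Rounded to the nearest dollar: $346439.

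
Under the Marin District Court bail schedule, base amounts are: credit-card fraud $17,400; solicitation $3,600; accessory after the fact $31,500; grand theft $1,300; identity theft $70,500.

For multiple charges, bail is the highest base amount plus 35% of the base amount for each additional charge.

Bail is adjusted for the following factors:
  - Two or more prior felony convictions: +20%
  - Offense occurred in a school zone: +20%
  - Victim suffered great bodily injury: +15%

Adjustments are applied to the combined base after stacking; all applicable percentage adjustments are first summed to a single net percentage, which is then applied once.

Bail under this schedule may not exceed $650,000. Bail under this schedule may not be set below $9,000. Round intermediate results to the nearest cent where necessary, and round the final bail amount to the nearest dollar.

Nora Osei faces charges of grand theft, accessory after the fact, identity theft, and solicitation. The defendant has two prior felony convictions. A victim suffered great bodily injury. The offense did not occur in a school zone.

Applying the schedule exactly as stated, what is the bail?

Base amounts from the schedule: grand theft $1,300; accessory after the fact $31,500; identity theft $70,500; solicitation $3,600.
Stacking rule: highest base plus 35% of each additional charge. Highest is identity theft at $70,500. Additional: $1,300 × 35% = $455; $31,500 × 35% = $11,025; $3,600 × 35% = $1,260. Combined base = $70,500 + $12,740 = $83,240.
Net percentage adjustment: +20% +15% = +35%. $83,240 × 1.35 = $112,374.
$112,374 is within the $650,000 maximum.
$112,374 is at or above the $9,000 minimum.

$112,374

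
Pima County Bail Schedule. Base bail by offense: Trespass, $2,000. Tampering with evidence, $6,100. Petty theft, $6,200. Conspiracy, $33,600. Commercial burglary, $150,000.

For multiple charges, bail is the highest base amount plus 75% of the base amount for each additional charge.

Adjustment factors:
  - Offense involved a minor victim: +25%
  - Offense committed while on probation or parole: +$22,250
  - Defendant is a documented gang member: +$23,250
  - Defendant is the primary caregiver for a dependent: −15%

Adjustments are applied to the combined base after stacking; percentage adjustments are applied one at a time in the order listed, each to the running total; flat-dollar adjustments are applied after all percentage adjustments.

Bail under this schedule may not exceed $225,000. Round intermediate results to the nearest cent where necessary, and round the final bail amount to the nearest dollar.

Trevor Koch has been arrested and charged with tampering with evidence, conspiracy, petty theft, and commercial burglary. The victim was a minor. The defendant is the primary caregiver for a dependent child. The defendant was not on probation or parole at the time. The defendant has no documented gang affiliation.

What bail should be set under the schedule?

Base amounts from the schedule: tampering with evidence $6,100; conspiracy $33,600; petty theft $6,200; commercial burglary $150,000.
Stacking rule: highest base plus 75% of each additional charge. Highest is commercial burglary at $150,000. Additional: $6,100 × 75% = $4,575; $33,600 × 75% = $25,200; $6,200 × 75% = $4,650. Combined base = $150,000 + $34,425 = $184,425.
Offense involved a minor victim (+25%): $184,425 × 1.25 = $230,531.25.
Defendant is the primary caregiver for a dependent (−15%): $230,531.25 × 0.85 = $195,951.56.
$195,951.56 is within the $225,000 maximum.
Rounded to the nearest dollar: $195,952.

$195,952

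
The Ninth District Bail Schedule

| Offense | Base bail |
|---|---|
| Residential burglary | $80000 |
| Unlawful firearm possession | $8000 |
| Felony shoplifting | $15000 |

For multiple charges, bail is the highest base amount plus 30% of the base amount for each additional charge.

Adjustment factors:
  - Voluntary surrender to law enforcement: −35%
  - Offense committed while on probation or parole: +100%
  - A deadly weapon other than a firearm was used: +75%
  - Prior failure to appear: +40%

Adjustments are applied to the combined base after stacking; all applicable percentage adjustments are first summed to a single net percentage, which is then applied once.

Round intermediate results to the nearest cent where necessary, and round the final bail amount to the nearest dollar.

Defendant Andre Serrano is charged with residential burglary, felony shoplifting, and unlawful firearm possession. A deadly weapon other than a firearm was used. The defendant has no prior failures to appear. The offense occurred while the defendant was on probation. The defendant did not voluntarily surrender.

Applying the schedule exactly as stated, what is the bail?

Base amounts from the schedule: residential burglary $80000; felony shoplifting $15000; unlawful firearm possession $8000.
Stacking rule: highest base plus 30% of each additional charge. Highest is residential burglary at $80000. Additional: $15000 × 30% = $4500; $8000 × 30% = $2400. Combined base = $80000 + $6900 = $86900.
Net percentage adjustment: +100% +75% = +175%. $86900 × 2.75 = $238975.

$238975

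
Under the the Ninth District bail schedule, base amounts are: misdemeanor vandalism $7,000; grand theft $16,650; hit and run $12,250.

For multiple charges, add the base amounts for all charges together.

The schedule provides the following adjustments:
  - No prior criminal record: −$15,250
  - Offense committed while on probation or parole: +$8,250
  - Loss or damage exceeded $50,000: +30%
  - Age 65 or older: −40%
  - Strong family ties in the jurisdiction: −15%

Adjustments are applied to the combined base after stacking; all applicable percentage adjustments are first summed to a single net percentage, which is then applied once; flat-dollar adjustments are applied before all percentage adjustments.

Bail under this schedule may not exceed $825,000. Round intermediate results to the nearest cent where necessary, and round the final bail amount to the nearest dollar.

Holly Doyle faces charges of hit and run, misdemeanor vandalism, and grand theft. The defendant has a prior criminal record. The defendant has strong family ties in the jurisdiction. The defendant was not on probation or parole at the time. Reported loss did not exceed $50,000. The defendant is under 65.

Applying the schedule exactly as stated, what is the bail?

Base amounts from the schedule: hit and run $12,250; misdemeanor vandalism $7,000; grand theft $16,650.
Stacking rule: sum of all bases. $12,250 + $7,000 + $16,650 = $35,900.
Strong family ties in the jurisdiction (−15%): $35,900 × 0.85 = $30,515.
$30,515 is within the $825,000 maximum.

$30,515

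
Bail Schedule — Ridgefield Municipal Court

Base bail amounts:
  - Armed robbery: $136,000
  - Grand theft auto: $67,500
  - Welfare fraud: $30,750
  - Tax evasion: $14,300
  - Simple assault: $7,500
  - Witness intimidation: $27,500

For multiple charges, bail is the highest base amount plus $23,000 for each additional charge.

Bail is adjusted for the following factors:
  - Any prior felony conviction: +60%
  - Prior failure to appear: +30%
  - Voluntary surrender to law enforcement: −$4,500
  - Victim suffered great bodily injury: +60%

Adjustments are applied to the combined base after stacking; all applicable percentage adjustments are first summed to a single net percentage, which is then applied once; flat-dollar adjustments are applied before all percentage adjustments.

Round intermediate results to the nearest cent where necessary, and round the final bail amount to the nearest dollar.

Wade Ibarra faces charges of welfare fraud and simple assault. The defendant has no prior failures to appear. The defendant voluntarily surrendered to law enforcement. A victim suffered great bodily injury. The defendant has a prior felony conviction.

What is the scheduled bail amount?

Base amounts from the schedule: welfare fraud $30,750; simple assault $7,500.
Stacking rule: highest base plus $23,000 per additional charge. Highest is welfare fraud at $30,750; 1 additional charge → +$23,000. Combined base = $53,750.
Voluntary surrender to law enforcement (−$4,500 flat): $53,750 − $4,500 = $49,250.
Net percentage adjustment: +60% +60% = +120%. $49,250 × 2.2 = $108,350.

$108,350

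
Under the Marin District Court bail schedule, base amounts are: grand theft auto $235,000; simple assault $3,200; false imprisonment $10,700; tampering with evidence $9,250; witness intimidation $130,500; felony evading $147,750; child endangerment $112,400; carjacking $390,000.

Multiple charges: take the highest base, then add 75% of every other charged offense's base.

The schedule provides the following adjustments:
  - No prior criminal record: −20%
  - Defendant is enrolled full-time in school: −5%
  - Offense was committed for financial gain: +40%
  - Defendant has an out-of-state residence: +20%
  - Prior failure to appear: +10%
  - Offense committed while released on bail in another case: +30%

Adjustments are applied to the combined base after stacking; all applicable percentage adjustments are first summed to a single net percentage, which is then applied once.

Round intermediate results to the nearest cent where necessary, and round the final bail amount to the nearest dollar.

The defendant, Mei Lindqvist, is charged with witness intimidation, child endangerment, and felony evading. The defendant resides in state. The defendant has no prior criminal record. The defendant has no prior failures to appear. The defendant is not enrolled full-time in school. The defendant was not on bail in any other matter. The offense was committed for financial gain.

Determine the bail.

Base amounts from the schedule: witness intimidation $130,500; child endangerment $112,400; felony evading $147,750.
Stacking rule: highest base plus 75% of each additional charge. Highest is felony evading at $147,750. Additional: $130,500 × 75% = $97,875; $112,400 × 75% = $84,300. Combined base = $147,750 + $182,175 = $329,925.
Net percentage adjustment: −20% +40% = +20%. $329,925 × 1.2 = $395,910.

$395,910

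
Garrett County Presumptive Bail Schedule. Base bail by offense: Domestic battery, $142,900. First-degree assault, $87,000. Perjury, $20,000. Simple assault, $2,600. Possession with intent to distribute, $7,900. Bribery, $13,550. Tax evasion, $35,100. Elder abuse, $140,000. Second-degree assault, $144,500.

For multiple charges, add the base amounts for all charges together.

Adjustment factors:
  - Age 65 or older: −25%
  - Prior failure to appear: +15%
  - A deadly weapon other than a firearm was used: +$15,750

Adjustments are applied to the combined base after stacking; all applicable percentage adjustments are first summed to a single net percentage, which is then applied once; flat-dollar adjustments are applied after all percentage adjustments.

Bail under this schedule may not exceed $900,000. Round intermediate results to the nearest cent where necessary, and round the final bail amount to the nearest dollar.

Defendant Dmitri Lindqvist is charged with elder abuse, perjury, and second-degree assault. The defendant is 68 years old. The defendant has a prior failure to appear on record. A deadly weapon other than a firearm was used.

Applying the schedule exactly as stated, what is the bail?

$289,800

Base amounts from the schedule: elder abuse $140,000; perjury $20,000; second-degree assault $144,500.
Stacking rule: sum of all bases. $140,000 + $20,000 + $144,500 = $304,500.
Net percentage adjustment: −25% +15% = −10%. $304,500 × 0.9 = $274,050.
A deadly weapon other than a firearm was used (+$15,750 flat): $274,050 + $15,750 = $289,800.
$289,800 is within the $900,000 maximum.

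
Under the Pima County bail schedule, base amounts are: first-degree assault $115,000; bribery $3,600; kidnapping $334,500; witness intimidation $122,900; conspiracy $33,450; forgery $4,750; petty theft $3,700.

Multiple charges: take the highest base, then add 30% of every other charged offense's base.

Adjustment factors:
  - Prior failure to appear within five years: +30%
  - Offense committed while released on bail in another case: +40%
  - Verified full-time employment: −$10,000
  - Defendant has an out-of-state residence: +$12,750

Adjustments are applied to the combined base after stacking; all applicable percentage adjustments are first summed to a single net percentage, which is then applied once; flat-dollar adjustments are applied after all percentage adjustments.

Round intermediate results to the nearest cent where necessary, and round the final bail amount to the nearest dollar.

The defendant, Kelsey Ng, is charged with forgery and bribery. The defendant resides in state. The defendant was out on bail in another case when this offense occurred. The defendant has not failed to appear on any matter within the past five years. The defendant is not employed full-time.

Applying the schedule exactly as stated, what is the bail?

$8,162

Base amounts from the schedule: forgery $4,750; bribery $3,600.
Stacking rule: highest base plus 30% of each additional charge. Highest is forgery at $4,750. Additional: $3,600 × 30% = $1,080. Combined base = $4,750 + $1,080 = $5,830.
Offense committed while released on bail in another case (+40%): $5,830 × 1.4 = $8,162.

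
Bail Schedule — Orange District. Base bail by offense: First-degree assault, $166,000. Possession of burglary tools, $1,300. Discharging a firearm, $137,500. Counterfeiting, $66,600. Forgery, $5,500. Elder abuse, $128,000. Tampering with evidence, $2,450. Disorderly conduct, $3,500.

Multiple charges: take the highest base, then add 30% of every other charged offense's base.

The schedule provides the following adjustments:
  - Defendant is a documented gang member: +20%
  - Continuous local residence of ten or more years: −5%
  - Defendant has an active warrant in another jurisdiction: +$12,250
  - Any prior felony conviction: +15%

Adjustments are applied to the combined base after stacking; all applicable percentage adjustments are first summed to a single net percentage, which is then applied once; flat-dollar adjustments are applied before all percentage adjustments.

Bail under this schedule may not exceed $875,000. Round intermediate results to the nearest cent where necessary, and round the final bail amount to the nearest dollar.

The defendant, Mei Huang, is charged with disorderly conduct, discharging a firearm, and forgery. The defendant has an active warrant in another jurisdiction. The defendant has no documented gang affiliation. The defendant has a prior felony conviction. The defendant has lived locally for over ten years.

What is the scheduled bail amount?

Base amounts from the schedule: disorderly conduct $3,500; discharging a firearm $137,500; forgery $5,500.
Stacking rule: highest base plus 30% of each additional charge. Highest is discharging a firearm at $137,500. Additional: $3,500 × 30% = $1,050; $5,500 × 30% = $1,650. Combined base = $137,500 + $2,700 = $140,200.
Defendant has an active warrant in another jurisdiction (+$12,250 flat): $140,200 + $12,250 = $152,450.
Net percentage adjustment: −5% +15% = +10%. $152,450 × 1.1 = $167,695.
$167,695 is within the $875,000 maximum.

$167,695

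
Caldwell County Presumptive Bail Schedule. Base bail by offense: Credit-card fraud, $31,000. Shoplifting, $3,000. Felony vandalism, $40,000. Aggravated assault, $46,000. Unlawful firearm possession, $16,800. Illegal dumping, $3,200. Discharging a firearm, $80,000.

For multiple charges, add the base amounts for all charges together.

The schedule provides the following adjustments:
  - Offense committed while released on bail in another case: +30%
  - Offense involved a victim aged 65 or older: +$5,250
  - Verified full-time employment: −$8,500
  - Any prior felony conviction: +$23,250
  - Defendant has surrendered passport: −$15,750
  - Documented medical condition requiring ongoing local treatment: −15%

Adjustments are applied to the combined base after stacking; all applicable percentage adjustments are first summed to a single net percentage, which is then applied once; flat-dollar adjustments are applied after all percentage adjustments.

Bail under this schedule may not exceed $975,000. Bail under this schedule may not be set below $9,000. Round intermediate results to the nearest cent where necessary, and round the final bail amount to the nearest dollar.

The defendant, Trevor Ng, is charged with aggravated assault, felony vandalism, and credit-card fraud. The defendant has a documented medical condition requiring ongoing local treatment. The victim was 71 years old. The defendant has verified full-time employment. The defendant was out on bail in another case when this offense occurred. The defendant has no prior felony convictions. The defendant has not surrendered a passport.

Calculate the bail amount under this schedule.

Base amounts from the schedule: aggravated assault $46,000; felony vandalism $40,000; credit-card fraud $31,000.
Stacking rule: sum of all bases. $46,000 + $40,000 + $31,000 = $117,000.
Net percentage adjustment: +30% −15% = +15%. $117,000 × 1.15 = $134,550.
Offense involved a victim aged 65 or older (+$5,250 flat): $134,550 + $5,250 = $139,800.
Verified full-time employment (−$8,500 flat): $139,800 − $8,500 = $131,300.
$131,300 is within the $975,000 maximum.
$131,300 is at or above the $9,000 minimum.

$131,300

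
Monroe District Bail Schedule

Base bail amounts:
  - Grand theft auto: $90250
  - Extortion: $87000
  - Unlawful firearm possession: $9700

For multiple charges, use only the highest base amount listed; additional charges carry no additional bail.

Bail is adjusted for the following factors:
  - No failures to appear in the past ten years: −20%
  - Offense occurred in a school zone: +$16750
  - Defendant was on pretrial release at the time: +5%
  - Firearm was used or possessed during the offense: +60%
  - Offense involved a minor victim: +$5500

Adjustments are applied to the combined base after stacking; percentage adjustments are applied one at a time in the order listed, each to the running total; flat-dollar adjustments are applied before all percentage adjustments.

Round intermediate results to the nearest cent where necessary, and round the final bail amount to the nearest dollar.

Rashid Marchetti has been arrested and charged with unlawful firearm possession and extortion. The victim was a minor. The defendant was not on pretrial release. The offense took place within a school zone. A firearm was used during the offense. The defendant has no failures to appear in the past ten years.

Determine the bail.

Base amounts from the schedule: unlawful firearm possession $9700; extortion $87000.
Stacking rule: use the highest base only. Highest is extortion at $87000. Combined base = $87000.
Offense occurred in a school zone (+$16750 flat): $87000 + $16750 = $103750.
Offense involved a minor victim (+$5500 flat): $103750 + $5500 = $109250.
No failures to appear in the past ten years (−20%): $109250 × 0.8 = $87400.
Firearm was used or possessed during the offense (+60%): $87400 × 1.6 = $139840.

$139840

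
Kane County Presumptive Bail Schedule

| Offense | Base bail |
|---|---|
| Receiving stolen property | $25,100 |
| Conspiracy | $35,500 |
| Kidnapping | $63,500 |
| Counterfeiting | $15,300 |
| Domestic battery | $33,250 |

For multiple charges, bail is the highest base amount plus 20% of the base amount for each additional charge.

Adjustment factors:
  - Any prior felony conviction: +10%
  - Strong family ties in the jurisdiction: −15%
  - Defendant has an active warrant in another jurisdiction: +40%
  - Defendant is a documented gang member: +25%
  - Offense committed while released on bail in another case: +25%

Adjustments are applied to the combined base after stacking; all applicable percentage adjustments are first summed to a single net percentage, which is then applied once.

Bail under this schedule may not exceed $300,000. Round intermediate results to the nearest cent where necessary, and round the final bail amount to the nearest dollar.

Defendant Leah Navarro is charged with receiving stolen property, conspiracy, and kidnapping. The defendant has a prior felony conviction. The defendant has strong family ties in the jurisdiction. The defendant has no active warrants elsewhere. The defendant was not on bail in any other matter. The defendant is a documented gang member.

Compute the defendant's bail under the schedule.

Base amounts from the schedule: receiving stolen property $25,100; conspiracy $35,500; kidnapping $63,500.
Stacking rule: highest base plus 20% of each additional charge. Highest is kidnapping at $63,500. Additional: $25,100 × 20% = $5,020; $35,500 × 20% = $7,100. Combined base = $63,500 + $12,120 = $75,620.
Net percentage adjustment: +10% −15% +25% = +20%. $75,620 × 1.2 = $90,744.
$90,744 is within the $300,000 maximum.

$90,744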